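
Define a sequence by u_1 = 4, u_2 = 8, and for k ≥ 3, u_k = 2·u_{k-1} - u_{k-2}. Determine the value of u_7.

28

Applying the relation repeatedly:
u_3 = 12; u_4 = 16; u_5 = 20; u_6 = 24; u_7 = 28.
(Characteristic roots are 1 and 1.)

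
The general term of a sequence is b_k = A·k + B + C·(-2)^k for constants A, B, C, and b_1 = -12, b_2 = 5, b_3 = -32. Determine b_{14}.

At k = 1, 2, 3: A + B - 2C = -12; 2A + B + 4C = 5; 3A + B - 8C = -32.
Subtracting the first from the second: A + 6C = 17.
Subtracting the second from the third: A - 12C = -37.
Solving: C = 3, A = -1, then B = -5.
Therefore b_{14} = -14 + (-5) + 3·16384 = 49133.

49133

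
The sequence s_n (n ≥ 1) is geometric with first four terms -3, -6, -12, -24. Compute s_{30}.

-1610612736

Common ratio r = 2.
s_n = (-3)·2^(n-1).
s_{30} = (-3)·2^29 = -1610612736.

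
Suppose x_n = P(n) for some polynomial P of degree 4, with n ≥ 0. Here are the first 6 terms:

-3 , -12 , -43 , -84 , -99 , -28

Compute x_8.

1661

1st diffs: -9, -31, -41, -15, 71.
2nd diffs: -22, -10, 26, 86.
3rd diffs: 12, 36, 60.
4th diffs: 24, 24 (constant).
Newton forward-difference form: x_n = -3 + (-9)·C(n,1) + (-22)·C(n,2) + 12·C(n,3) + 24·C(n,4).
At n = 8: n = 8, so x_8 = -3 - 72 - 616 + 672 + 1680 = 1661.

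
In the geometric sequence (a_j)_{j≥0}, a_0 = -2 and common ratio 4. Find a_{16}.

-8589934592

a_j = (-2)·4^(j-0).
a_{16} = (-2)·4^16 = -8589934592.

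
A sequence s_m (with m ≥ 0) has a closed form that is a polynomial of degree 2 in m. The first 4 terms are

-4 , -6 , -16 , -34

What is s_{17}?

-1126

1st diffs: -2, -10, -18.
2nd diffs: -8, -8 (constant).
Newton forward-difference form: s_m = -4 + (-2)·C(m,1) + (-8)·C(m,2).
At m = 17: m = 17, so s_{17} = -4 - 34 - 1088 = -1126.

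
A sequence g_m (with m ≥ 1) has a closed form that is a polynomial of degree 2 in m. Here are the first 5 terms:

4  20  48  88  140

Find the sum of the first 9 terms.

1st diffs: 16, 28, 40, 52.
2nd diffs: 12, 12, 12 (constant).
Newton forward-difference form: g_m = 4 + 16·C(m-1,1) + 12·C(m-1,2).
Continuing: 204, 280, 368, 468.
Summing m = 1..9 (9 terms) gives 1620.

1620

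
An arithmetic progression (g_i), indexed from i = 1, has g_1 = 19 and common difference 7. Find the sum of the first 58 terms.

g_i = 19 + (i - 1)·7.
g_{58} = 418; S = 58·(19 + 418)/2 = 12673.

12673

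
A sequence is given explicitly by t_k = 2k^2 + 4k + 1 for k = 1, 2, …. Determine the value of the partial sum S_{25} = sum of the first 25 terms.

Over k = 1..25: Σk = 325, Σk² = 5525.
Total = (2)·5525 + (4)·325 + (1)·25 = 12375.

12375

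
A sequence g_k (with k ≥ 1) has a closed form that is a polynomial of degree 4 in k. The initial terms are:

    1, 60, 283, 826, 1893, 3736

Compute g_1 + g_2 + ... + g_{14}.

1st diffs: 59, 223, 543, 1067, 1843.
2nd diffs: 164, 320, 524, 776.
3rd diffs: 156, 204, 252.
4th diffs: 48, 48 (constant).
Newton forward-difference form: g_k = 1 + 59·C(k-1,1) + 164·C(k-1,2) + 156·C(k-1,3) + 48·C(k-1,4).
Continuing: …, 6655, 10998, 17161, 25588, …, g_{14} = 92496.
Summing k = 1..14 (14 terms) gives 317331.

317331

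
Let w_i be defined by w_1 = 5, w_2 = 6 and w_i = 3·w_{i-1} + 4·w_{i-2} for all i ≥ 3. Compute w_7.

Step forward from the initial values:
w_3 = 38, w_4 = 138, w_5 = 566, w_6 = 2250, w_7 = 9014.
(Characteristic roots are 4 and -1.)

9014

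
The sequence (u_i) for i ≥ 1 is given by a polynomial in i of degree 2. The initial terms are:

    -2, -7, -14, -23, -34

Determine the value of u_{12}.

1st diffs: -5, -7, -9, -11.
2nd diffs: -2, -2, -2 (constant).
Newton forward-difference form: u_i = -2 + (-5)·C(i-1,1) + (-2)·C(i-1,2).
At i = 12: i-1 = 11, so u_{12} = -2 - 55 - 110 = -167.

-167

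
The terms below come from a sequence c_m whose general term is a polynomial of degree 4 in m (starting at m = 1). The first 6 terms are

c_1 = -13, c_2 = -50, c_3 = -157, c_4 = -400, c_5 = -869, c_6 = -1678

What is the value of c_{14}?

-41990

1st diffs: -37, -107, -243, -469, -809.
2nd diffs: -70, -136, -226, -340.
3rd diffs: -66, -90, -114.
4th diffs: -24, -24 (constant).
Newton forward-difference form: c_m = -13 + (-37)·C(m-1,1) + (-70)·C(m-1,2) + (-66)·C(m-1,3) + (-24)·C(m-1,4).
At m = 14: m-1 = 13, so c_{14} = -13 - 481 - 5460 - 18876 - 17160 = -41990.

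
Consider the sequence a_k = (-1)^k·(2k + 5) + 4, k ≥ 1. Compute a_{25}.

(-1)^25 = -1; 2k + 5 at k=25 is 55; so a_{25} = -51.

-51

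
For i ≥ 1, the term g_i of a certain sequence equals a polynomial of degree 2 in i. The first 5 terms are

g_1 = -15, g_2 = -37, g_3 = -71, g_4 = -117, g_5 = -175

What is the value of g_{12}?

1st diffs: -22, -34, -46, -58.
2nd diffs: -12, -12, -12 (constant).
Newton forward-difference form: g_i = -15 + (-22)·C(i-1,1) + (-12)·C(i-1,2).
At i = 12: i-1 = 11, so g_{12} = -15 - 242 - 660 = -917.

-917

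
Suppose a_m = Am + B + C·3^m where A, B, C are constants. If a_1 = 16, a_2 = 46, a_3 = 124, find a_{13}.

6377368

The three given values yield: A + B + 3C = 16; 2A + B + 9C = 46; 3A + B + 27C = 124.
Subtracting the first from the second: A + 6C = 30.
Subtracting the second from the third: A + 18C = 78.
Solving: C = 4, A = 6, then B = -2.
So a_m = 6·m + (-2) + 4·3^m; at m=13 this is 6377368.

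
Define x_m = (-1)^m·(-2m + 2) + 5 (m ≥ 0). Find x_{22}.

(-1)^22 = 1; -2m + 2 at m=22 is -42; so x_{22} = -37.

-37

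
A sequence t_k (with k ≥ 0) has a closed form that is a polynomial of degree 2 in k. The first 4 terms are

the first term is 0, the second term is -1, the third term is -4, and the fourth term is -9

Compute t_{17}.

-289

1st diffs: -1, -3, -5.
2nd diffs: -2, -2 (constant).
Newton forward-difference form: t_k = (-1)·C(k,1) + (-2)·C(k,2).
At k = 17: k = 17, so t_{17} = -17 - 272 = -289.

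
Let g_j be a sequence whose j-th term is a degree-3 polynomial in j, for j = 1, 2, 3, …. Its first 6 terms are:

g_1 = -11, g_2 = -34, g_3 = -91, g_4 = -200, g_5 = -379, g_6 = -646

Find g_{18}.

1st diffs: -23, -57, -109, -179, -267.
2nd diffs: -34, -52, -70, -88.
3rd diffs: -18, -18, -18 (constant).
Newton forward-difference form: g_j = -11 + (-23)·C(j-1,1) + (-34)·C(j-1,2) + (-18)·C(j-1,3).
At j = 18: j-1 = 17, so g_{18} = -11 - 391 - 4624 - 12240 = -17266.

-17266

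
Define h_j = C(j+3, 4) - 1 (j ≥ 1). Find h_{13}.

C(16, 4) = 1820, so h_{13} = 1819.

1819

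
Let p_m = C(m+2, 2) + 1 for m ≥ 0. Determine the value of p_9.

C(11, 2) = 55, so p_9 = 56.

56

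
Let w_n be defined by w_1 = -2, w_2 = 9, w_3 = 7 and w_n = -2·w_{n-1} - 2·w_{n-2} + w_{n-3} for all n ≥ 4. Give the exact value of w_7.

w_4 = -34; w_5 = 63; w_6 = -51; w_7 = -58.

-58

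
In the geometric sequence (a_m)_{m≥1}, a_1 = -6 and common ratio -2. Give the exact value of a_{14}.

49152

a_m = (-6)·(-2)^(m-1).
a_{14} = (-6)·(-2)^13 = 49152.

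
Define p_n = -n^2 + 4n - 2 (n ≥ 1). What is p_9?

p_9 = -1·9^2 + 4·9 - 2 = -47.

-47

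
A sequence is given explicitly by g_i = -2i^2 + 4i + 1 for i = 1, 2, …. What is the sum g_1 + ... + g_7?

-161

Over i = 1..7: Σi = 28, Σi² = 140.
Total = (-2)·140 + (4)·28 + (1)·7 = -161.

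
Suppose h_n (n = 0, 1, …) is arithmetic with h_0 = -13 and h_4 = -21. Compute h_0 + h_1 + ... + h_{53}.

-3564

Common difference d = (-21 - (-13)) / (4 - 0) = -2.
h_n = -13 + (n - 0)·(-2).
h_{53} = -119; S = 54·(-13 + (-119))/2 = -3564.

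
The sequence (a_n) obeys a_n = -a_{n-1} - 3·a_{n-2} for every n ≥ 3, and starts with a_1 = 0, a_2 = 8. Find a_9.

Step forward from the initial values:
a_3 = -8; a_4 = -16; a_5 = 40; a_6 = 8; a_7 = -128; a_8 = 104; a_9 = 280.

280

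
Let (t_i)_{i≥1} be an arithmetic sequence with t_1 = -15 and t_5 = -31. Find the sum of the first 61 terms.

-8235

Common difference d = (-31 - (-15)) / (5 - 1) = -4.
t_i = -15 + (i - 1)·(-4).
t_{61} = -255; S = 61·(-15 + (-255))/2 = -8235.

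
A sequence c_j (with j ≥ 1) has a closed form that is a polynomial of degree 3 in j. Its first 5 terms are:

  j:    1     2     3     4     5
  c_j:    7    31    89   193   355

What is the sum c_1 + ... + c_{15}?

1st diffs: 24, 58, 104, 162.
2nd diffs: 34, 46, 58.
3rd diffs: 12, 12 (constant).
Newton forward-difference form: c_j = 7 + 24·C(j-1,1) + 34·C(j-1,2) + 12·C(j-1,3).
Continuing: …, 587, 901, 1309, 1823, …, c_{15} = 7805.
Summing j = 1..15 (15 terms) gives 34475.

34475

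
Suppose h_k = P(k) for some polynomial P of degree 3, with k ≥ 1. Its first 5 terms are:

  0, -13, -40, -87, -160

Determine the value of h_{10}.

-1125

1st diffs: -13, -27, -47, -73.
2nd diffs: -14, -20, -26.
3rd diffs: -6, -6 (constant).
Newton forward-difference form: h_k = (-13)·C(k-1,1) + (-14)·C(k-1,2) + (-6)·C(k-1,3).
At k = 10: k-1 = 9, so h_{10} = -117 - 504 - 504 = -1125.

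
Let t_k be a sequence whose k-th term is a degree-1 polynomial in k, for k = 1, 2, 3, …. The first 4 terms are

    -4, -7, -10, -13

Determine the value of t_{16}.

1st diffs: -3, -3, -3 (constant).
So t_k = -3k - 1.
Evaluating at k = 16 gives t_{16} = -49.

-49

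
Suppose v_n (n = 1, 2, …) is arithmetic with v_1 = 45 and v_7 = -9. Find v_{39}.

Common difference d = (-9 - 45) / (7 - 1) = -9.
v_n = 45 + (n - 1)·(-9).
v_{39} = 45 + 38·(-9) = -297.

-297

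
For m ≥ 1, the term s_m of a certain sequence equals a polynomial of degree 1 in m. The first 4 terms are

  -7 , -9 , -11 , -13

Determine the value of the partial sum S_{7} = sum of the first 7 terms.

-91

1st diffs: -2, -2, -2 (constant).
So s_m = -2m - 5.
Continuing: -15, -17, -19.
Summing m = 1..7 (7 terms) gives -91.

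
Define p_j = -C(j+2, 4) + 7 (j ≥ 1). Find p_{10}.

C(12, 4) = 495, so p_{10} = -488.

-488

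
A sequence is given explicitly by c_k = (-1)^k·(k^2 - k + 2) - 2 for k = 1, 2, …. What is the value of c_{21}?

-424

(-1)^21 = -1; k^2 - k + 2 at k=21 is 422; so c_{21} = -424.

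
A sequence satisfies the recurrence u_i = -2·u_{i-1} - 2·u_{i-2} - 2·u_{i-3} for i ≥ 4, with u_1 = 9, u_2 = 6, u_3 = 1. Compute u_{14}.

-1536

Applying the relation repeatedly:
u_4 = -32;  u_5 = 50;  u_6 = -38;  …;  u_{11} = 360;  u_{12} = -568;  u_{13} = 976;  u_{14} = -1536.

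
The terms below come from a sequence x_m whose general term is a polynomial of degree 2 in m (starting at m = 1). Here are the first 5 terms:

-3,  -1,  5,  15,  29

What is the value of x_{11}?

197

1st diffs: 2, 6, 10, 14.
2nd diffs: 4, 4, 4 (constant).
Newton forward-difference form: x_m = -3 + 2·C(m-1,1) + 4·C(m-1,2).
At m = 11: m-1 = 10, so x_{11} = -3 + 20 + 180 = 197.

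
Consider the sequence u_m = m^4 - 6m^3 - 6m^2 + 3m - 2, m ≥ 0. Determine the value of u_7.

68

u_7 = 1·7^4 - 6·7^3 - 6·7^2 + 3·7 - 2 = 68.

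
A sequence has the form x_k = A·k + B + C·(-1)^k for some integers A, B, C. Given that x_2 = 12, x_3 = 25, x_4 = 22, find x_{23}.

The three given values yield: 2A + B + C = 12; 3A + B - C = 25; 4A + B + C = 22.
Subtracting the first from the second: A - 2C = 13.
Subtracting the second from the third: A + 2C = -3.
Solving: C = -4, A = 5, then B = 6.
So x_k = 5·k + 6 + (-4)·(-1)^k; at k=23 this is 125.

125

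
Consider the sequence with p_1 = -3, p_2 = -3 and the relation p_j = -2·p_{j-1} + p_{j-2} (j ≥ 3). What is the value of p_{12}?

Iterate the recurrence:
p_3 = 3  p_4 = -9  p_5 = 21  p_6 = -51  p_7 = 123  p_8 = -297  p_9 = 717  p_{10} = -1731  p_{11} = 4179  p_{12} = -10089.

-10089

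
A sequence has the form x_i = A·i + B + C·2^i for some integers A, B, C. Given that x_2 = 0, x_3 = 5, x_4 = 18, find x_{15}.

The three given values yield: 2A + B + 4C = 0; 3A + B + 8C = 5; 4A + B + 16C = 18.
Subtracting the first from the second: A + 4C = 5.
Subtracting the second from the third: A + 8C = 13.
Solving: C = 2, A = -3, then B = -2.
Therefore x_{15} = -45 + (-2) + 2·32768 = 65489.

65489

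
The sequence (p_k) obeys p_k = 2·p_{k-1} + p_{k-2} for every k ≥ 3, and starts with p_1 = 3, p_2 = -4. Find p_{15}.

Compute successive terms:
p_3 = -5; p_4 = -14; p_5 = -33; …; p_{12} = -15830; p_{13} = -38217; p_{14} = -92264; p_{15} = -222745.

-222745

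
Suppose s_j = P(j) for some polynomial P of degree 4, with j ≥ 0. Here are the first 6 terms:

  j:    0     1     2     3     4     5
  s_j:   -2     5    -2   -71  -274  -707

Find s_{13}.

1st diffs: 7, -7, -69, -203, -433.
2nd diffs: -14, -62, -134, -230.
3rd diffs: -48, -72, -96.
4th diffs: -24, -24 (constant).
So s_j = -j^4 - 2j^3 + 6j^2 + 4j - 2.
Evaluating at j = 13 gives s_{13} = -31891.

-31891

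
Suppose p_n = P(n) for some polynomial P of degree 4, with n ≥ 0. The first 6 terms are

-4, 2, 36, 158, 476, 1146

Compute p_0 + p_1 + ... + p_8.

1st diffs: 6, 34, 122, 318, 670.
2nd diffs: 28, 88, 196, 352.
3rd diffs: 60, 108, 156.
4th diffs: 48, 48 (constant).
Newton forward-difference form: p_n = -4 + 6·C(n,1) + 28·C(n,2) + 60·C(n,3) + 48·C(n,4).
Continuing: 2372, 4406, 7548.
Summing n = 0..8 (9 terms) gives 16140.

16140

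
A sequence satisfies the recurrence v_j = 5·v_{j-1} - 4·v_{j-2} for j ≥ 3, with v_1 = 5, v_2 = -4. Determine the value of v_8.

Applying the relation repeatedly:
v_3 = -40;  v_4 = -184;  v_5 = -760;  v_6 = -3064;  v_7 = -12280;  v_8 = -49144.
(Characteristic roots are 4 and 1.)

-49144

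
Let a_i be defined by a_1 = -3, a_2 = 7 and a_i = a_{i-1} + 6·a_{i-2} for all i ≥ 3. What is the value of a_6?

Applying the relation repeatedly:
a_3 = -11, a_4 = 31, a_5 = -35, a_6 = 151.
(Characteristic roots are 3 and -2.)

151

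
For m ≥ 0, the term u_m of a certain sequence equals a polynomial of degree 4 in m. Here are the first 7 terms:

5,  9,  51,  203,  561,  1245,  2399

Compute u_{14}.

53751

1st diffs: 4, 42, 152, 358, 684, 1154.
2nd diffs: 38, 110, 206, 326, 470.
3rd diffs: 72, 96, 120, 144.
4th diffs: 24, 24, 24 (constant).
So u_m = m^4 + 6m^3 - 6m^2 + 3m + 5.
Evaluating at m = 14 gives u_{14} = 53751.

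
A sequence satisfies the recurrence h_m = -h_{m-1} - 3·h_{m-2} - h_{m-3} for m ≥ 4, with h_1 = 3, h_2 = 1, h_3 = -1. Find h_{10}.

-23

Applying the relation repeatedly:
h_4 = -5  h_5 = 7  h_6 = 9  h_7 = -25  h_8 = -9  h_9 = 75  h_{10} = -23.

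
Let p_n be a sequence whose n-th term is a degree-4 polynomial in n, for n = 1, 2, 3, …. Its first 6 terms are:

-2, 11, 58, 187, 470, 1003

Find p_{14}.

33707

1st diffs: 13, 47, 129, 283, 533.
2nd diffs: 34, 82, 154, 250.
3rd diffs: 48, 72, 96.
4th diffs: 24, 24 (constant).
Newton forward-difference form: p_n = -2 + 13·C(n-1,1) + 34·C(n-1,2) + 48·C(n-1,3) + 24·C(n-1,4).
At n = 14: n-1 = 13, so p_{14} = -2 + 169 + 2652 + 13728 + 17160 = 33707.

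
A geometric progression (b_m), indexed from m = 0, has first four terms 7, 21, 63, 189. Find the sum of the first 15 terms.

50221171

Common ratio r = 3.
b_m = 7·3^(m-0).
S = 7·(3^15 - 1)/(3 - 1) = 7·(14348907 - 1)/(2) = 50221171.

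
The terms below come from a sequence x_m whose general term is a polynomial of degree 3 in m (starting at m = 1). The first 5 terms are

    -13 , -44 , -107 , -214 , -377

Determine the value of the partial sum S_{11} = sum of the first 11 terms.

-11088

1st diffs: -31, -63, -107, -163.
2nd diffs: -32, -44, -56.
3rd diffs: -12, -12 (constant).
Newton forward-difference form: x_m = -13 + (-31)·C(m-1,1) + (-32)·C(m-1,2) + (-12)·C(m-1,3).
Continuing: …, -608, -919, -1322, -1829, …, x_{11} = -3203.
Summing m = 1..11 (11 terms) gives -11088.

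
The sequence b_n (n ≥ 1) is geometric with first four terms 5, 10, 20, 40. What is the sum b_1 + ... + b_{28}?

1342177275

Common ratio r = 2.
b_n = 5·2^(n-1).
S = 5·(2^28 - 1)/(2 - 1) = 5·(268435456 - 1)/(1) = 1342177275.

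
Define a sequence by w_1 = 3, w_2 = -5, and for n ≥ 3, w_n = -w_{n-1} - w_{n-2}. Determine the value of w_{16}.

3

Iterate the recurrence:
w_3 = 2;  w_4 = 3;  w_5 = -5;  …;  w_{13} = 3;  w_{14} = -5;  w_{15} = 2;  w_{16} = 3.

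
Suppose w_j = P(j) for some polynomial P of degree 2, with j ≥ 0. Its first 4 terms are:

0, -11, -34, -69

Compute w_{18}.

1st diffs: -11, -23, -35.
2nd diffs: -12, -12 (constant).
Newton forward-difference form: w_j = (-11)·C(j,1) + (-12)·C(j,2).
At j = 18: j = 18, so w_{18} = -198 - 1836 = -2034.

-2034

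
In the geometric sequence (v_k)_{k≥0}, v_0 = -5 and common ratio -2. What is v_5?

v_k = (-5)·(-2)^(k-0).
v_5 = (-5)·(-2)^5 = 160.

160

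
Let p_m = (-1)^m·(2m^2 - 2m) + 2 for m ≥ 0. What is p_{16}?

(-1)^16 = 1; 2m^2 - 2m at m=16 is 480; so p_{16} = 482.

482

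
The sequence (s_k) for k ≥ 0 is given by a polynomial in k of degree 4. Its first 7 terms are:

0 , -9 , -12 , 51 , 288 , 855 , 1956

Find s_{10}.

17460

1st diffs: -9, -3, 63, 237, 567, 1101.
2nd diffs: 6, 66, 174, 330, 534.
3rd diffs: 60, 108, 156, 204.
4th diffs: 48, 48, 48 (constant).
Newton forward-difference form: s_k = (-9)·C(k,1) + 6·C(k,2) + 60·C(k,3) + 48·C(k,4).
At k = 10: k = 10, so s_{10} = -90 + 270 + 7200 + 10080 = 17460.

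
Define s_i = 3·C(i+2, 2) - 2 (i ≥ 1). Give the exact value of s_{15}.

406

C(17, 2) = 136, so s_{15} = 406.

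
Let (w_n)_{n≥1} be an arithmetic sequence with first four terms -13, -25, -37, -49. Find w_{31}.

-373

Common difference d = -12.
w_n = -13 + (n - 1)·(-12).
w_{31} = -13 + 30·(-12) = -373.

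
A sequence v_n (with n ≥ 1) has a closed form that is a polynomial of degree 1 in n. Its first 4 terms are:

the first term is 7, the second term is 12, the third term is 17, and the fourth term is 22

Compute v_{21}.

1st diffs: 5, 5, 5 (constant).
So v_n = 5n + 2.
Evaluating at n = 21 gives v_{21} = 107.

107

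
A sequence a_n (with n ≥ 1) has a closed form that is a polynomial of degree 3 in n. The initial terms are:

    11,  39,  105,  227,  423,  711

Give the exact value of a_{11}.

1st diffs: 28, 66, 122, 196, 288.
2nd diffs: 38, 56, 74, 92.
3rd diffs: 18, 18, 18 (constant).
Newton forward-difference form: a_n = 11 + 28·C(n-1,1) + 38·C(n-1,2) + 18·C(n-1,3).
At n = 11: n-1 = 10, so a_{11} = 11 + 280 + 1710 + 2160 = 4161.

4161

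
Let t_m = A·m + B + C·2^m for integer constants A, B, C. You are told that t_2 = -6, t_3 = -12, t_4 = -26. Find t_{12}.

-8170

Write the equations: 2A + B + 4C = -6; 3A + B + 8C = -12; 4A + B + 16C = -26.
Subtracting the first from the second: A + 4C = -6.
Subtracting the second from the third: A + 8C = -14.
Solving: C = -2, A = 2, then B = -2.
Therefore t_{12} = 24 + (-2) + (-2)·4096 = -8170.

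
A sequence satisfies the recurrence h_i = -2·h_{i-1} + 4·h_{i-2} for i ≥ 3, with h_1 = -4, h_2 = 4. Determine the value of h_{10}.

77824

Compute successive terms:
h_3 = -24, h_4 = 64, h_5 = -224, h_6 = 704, h_7 = -2304, h_8 = 7424, h_9 = -24064, h_{10} = 77824.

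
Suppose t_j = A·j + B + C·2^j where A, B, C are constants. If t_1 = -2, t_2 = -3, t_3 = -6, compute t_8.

Write the equations: A + B + 2C = -2; 2A + B + 4C = -3; 3A + B + 8C = -6.
Subtracting the first from the second: A + 2C = -1.
Subtracting the second from the third: A + 4C = -3.
Solving: C = -1, A = 1, then B = -1.
Therefore t_8 = 8 + (-1) + (-1)·256 = -249.

-249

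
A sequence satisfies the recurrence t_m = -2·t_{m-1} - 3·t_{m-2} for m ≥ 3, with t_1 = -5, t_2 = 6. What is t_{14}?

6114

Step forward from the initial values:
t_3 = 3  t_4 = -24  t_5 = 39  …  t_{11} = 1227  t_{12} = -1248  t_{13} = -1185  t_{14} = 6114.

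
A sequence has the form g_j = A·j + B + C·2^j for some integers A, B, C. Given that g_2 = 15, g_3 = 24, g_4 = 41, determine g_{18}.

Write the equations: 2A + B + 4C = 15; 3A + B + 8C = 24; 4A + B + 16C = 41.
Subtracting the first from the second: A + 4C = 9.
Subtracting the second from the third: A + 8C = 17.
Solving: C = 2, A = 1, then B = 5.
Hence g_{18} = 1·18 + 5 + 2·262144 = 524311.

524311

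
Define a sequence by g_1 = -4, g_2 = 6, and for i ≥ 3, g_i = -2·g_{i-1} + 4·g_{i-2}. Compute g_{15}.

g_3 = -28  g_4 = 80  g_5 = -272  …  g_{12} = 997376  g_{13} = -3227648  g_{14} = 10444800  g_{15} = -33800192.

-33800192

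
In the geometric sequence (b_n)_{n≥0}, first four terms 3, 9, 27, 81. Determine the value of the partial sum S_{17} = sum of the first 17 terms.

Common ratio r = 3.
b_n = 3·3^(n-0).
S = 3·(3^17 - 1)/(3 - 1) = 3·(129140163 - 1)/(2) = 193710243.

193710243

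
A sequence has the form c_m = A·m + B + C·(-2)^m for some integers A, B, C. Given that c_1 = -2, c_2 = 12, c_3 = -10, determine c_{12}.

Plug in m = 1, 2, 3: A + B - 2C = -2; 2A + B + 4C = 12; 3A + B - 8C = -10.
Subtracting the first from the second: A + 6C = 14.
Subtracting the second from the third: A - 12C = -22.
Solving: C = 2, A = 2, then B = 0.
Hence c_{12} = 2·12 + 0 + 2·4096 = 8216.

8216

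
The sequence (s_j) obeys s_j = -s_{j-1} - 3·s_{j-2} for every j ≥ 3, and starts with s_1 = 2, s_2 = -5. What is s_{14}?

3955

Iterate the recurrence:
s_3 = -1; s_4 = 16; s_5 = -13; …; s_{11} = 599; s_{12} = -1079; s_{13} = -718; s_{14} = 3955.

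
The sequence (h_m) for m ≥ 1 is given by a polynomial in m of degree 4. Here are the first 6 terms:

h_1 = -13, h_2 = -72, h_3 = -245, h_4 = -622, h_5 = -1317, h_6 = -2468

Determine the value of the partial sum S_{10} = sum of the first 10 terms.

1st diffs: -59, -173, -377, -695, -1151.
2nd diffs: -114, -204, -318, -456.
3rd diffs: -90, -114, -138.
4th diffs: -24, -24 (constant).
Newton forward-difference form: h_m = -13 + (-59)·C(m-1,1) + (-114)·C(m-1,2) + (-90)·C(m-1,3) + (-24)·C(m-1,4).
Continuing: -4237, -6810, -10397, -15232.
Summing m = 1..10 (10 terms) gives -41413.

-41413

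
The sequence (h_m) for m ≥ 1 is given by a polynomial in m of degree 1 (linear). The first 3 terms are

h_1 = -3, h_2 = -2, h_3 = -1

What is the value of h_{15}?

1st diffs: 1, 1 (constant).
So h_m = m - 4.
Evaluating at m = 15 gives h_{15} = 11.

11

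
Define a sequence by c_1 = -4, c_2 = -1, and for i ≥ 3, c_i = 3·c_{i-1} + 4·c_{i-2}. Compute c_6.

-1021

Step forward from the initial values:
c_3 = -19;  c_4 = -61;  c_5 = -259;  c_6 = -1021.
(Characteristic roots are 4 and -1.)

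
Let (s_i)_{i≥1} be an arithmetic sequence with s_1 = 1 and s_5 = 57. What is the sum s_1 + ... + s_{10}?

Common difference d = (57 - 1) / (5 - 1) = 14.
s_i = 1 + (i - 1)·14.
s_{10} = 127; S = 10·(1 + 127)/2 = 640.

640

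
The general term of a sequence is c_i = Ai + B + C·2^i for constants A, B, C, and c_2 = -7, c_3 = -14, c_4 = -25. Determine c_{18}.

Plug in i = 2, 3, 4: 2A + B + 4C = -7; 3A + B + 8C = -14; 4A + B + 16C = -25.
Subtracting the first from the second: A + 4C = -7.
Subtracting the second from the third: A + 8C = -11.
Solving: C = -1, A = -3, then B = 3.
Hence c_{18} = -3·18 + 3 + (-1)·262144 = -262195.

-262195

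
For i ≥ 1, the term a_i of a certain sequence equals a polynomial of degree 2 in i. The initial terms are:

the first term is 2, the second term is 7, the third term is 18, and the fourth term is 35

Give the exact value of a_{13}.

458

1st diffs: 5, 11, 17.
2nd diffs: 6, 6 (constant).
Newton forward-difference form: a_i = 2 + 5·C(i-1,1) + 6·C(i-1,2).
At i = 13: i-1 = 12, so a_{13} = 2 + 60 + 396 = 458.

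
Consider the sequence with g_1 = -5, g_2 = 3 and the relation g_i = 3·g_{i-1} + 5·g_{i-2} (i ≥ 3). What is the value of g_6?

-702

Applying the relation repeatedly:
g_3 = -16;  g_4 = -33;  g_5 = -179;  g_6 = -702.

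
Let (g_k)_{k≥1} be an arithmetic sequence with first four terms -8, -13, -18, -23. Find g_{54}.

Common difference d = -5.
g_k = -8 + (k - 1)·(-5).
g_{54} = -8 + 53·(-5) = -273.

-273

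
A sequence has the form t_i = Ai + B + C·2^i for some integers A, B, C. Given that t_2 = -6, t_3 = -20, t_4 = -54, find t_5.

Write the equations: 2A + B + 4C = -6; 3A + B + 8C = -20; 4A + B + 16C = -54.
Subtracting the first from the second: A + 4C = -14.
Subtracting the second from the third: A + 8C = -34.
Solving: C = -5, A = 6, then B = 2.
Hence t_5 = 6·5 + 2 + (-5)·32 = -128.

-128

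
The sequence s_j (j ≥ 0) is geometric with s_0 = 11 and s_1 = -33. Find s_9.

Common ratio r = -3.
s_j = 11·(-3)^(j-0).
s_9 = 11·(-3)^9 = -216513.

-216513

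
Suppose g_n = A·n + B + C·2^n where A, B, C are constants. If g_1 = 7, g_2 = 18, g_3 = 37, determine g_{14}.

Write the equations: A + B + 2C = 7; 2A + B + 4C = 18; 3A + B + 8C = 37.
Subtracting the first from the second: A + 2C = 11.
Subtracting the second from the third: A + 4C = 19.
Solving: C = 4, A = 3, then B = -4.
So g_n = 3·n + (-4) + 4·2^n; at n=14 this is 65574.

65574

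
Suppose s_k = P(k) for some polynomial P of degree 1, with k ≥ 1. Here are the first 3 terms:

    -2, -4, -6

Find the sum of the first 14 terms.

-210

1st diffs: -2, -2 (constant).
So s_k = -2k.
Continuing: …, -8, -10, -12, -14, …, s_{14} = -28.
Summing k = 1..14 (14 terms) gives -210.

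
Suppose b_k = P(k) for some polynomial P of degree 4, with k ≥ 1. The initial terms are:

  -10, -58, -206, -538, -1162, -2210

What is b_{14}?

1st diffs: -48, -148, -332, -624, -1048.
2nd diffs: -100, -184, -292, -424.
3rd diffs: -84, -108, -132.
4th diffs: -24, -24 (constant).
Newton forward-difference form: b_k = -10 + (-48)·C(k-1,1) + (-100)·C(k-1,2) + (-84)·C(k-1,3) + (-24)·C(k-1,4).
At k = 14: k-1 = 13, so b_{14} = -10 - 624 - 7800 - 24024 - 17160 = -49618.

-49618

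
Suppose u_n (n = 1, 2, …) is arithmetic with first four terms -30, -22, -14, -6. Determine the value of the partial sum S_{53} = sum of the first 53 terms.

9434

Common difference d = 8.
u_n = -30 + (n - 1)·8.
u_{53} = 386; S = 53·(-30 + 386)/2 = 9434.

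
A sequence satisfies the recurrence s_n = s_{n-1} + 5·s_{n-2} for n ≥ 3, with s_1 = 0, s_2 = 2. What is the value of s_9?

1562

Compute successive terms:
s_3 = 2; s_4 = 12; s_5 = 22; s_6 = 82; s_7 = 192; s_8 = 602; s_9 = 1562.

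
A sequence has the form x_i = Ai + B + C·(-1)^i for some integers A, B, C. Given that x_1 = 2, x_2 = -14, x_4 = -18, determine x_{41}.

-78

Write the equations: A + B - C = 2; 2A + B + C = -14; 4A + B + C = -18.
Subtracting the first from the second: A + 2C = -16.
Subtracting the second from the third: 2A = -4.
Solving: C = -7, A = -2, then B = -3.
Therefore x_{41} = -82 + (-3) + (-7)·(-1) = -78.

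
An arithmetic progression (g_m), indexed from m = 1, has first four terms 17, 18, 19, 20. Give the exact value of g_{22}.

Common difference d = 1.
g_m = 17 + (m - 1)·1.
g_{22} = 17 + 21·1 = 38.

38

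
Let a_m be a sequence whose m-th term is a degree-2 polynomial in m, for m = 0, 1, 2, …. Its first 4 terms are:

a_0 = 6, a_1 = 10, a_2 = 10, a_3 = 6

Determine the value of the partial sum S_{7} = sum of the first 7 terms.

-14

1st diffs: 4, 0, -4.
2nd diffs: -4, -4 (constant).
Newton forward-difference form: a_m = 6 + 4·C(m,1) + (-4)·C(m,2).
Continuing: -2, -14, -30.
Summing m = 0..6 (7 terms) gives -14.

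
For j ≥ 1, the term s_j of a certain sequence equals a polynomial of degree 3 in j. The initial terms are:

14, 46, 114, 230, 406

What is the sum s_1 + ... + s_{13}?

21554

1st diffs: 32, 68, 116, 176.
2nd diffs: 36, 48, 60.
3rd diffs: 12, 12 (constant).
Newton forward-difference form: s_j = 14 + 32·C(j-1,1) + 36·C(j-1,2) + 12·C(j-1,3).
Continuing: …, 654, 986, 1414, 1950, …, s_{13} = 5414.
Summing j = 1..13 (13 terms) gives 21554.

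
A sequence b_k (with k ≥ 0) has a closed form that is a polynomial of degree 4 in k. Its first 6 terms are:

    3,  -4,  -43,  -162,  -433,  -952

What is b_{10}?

1st diffs: -7, -39, -119, -271, -519.
2nd diffs: -32, -80, -152, -248.
3rd diffs: -48, -72, -96.
4th diffs: -24, -24 (constant).
Newton forward-difference form: b_k = 3 + (-7)·C(k,1) + (-32)·C(k,2) + (-48)·C(k,3) + (-24)·C(k,4).
At k = 10: k = 10, so b_{10} = 3 - 70 - 1440 - 5760 - 5040 = -12307.

-12307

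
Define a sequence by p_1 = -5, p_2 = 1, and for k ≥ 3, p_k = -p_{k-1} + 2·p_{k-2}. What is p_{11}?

-2051

Step forward from the initial values:
p_3 = -11, p_4 = 13, p_5 = -35, p_6 = 61, p_7 = -131, p_8 = 253, p_9 = -515, p_{10} = 1021, p_{11} = -2051.
(Characteristic roots are 1 and -2.)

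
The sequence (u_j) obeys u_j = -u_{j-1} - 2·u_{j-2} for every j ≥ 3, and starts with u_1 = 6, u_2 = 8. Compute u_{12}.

52

u_3 = -20;  u_4 = 4;  u_5 = 36;  u_6 = -44;  u_7 = -28;  u_8 = 116;  u_9 = -60;  u_{10} = -172;  u_{11} = 292;  u_{12} = 52.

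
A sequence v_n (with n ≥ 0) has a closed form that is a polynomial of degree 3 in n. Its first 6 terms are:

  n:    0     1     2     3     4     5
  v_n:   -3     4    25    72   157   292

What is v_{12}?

1st diffs: 7, 21, 47, 85, 135.
2nd diffs: 14, 26, 38, 50.
3rd diffs: 12, 12, 12 (constant).
So v_n = 2n^3 + n^2 + 4n - 3.
Evaluating at n = 12 gives v_{12} = 3645.

3645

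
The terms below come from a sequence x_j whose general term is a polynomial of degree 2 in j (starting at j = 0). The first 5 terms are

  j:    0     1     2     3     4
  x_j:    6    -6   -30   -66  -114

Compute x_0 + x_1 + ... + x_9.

-1920

1st diffs: -12, -24, -36, -48.
2nd diffs: -12, -12, -12 (constant).
Newton forward-difference form: x_j = 6 + (-12)·C(j,1) + (-12)·C(j,2).
Continuing: …, -174, -246, -330, -426, …, x_9 = -534.
Summing j = 0..9 (10 terms) gives -1920.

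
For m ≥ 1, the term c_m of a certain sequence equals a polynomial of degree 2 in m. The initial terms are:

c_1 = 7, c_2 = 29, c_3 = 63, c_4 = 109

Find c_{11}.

1st diffs: 22, 34, 46.
2nd diffs: 12, 12 (constant).
Newton forward-difference form: c_m = 7 + 22·C(m-1,1) + 12·C(m-1,2).
At m = 11: m-1 = 10, so c_{11} = 7 + 220 + 540 = 767.

767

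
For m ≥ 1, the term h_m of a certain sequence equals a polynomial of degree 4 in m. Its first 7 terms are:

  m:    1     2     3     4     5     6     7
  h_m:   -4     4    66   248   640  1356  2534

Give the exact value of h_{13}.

30056

1st diffs: 8, 62, 182, 392, 716, 1178.
2nd diffs: 54, 120, 210, 324, 462.
3rd diffs: 66, 90, 114, 138.
4th diffs: 24, 24, 24 (constant).
Newton forward-difference form: h_m = -4 + 8·C(m-1,1) + 54·C(m-1,2) + 66·C(m-1,3) + 24·C(m-1,4).
At m = 13: m-1 = 12, so h_{13} = -4 + 96 + 3564 + 14520 + 11880 = 30056.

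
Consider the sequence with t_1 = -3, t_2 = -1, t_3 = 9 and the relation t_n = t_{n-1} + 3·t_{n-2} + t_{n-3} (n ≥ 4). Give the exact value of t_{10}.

Compute successive terms:
t_4 = 3; t_5 = 29; t_6 = 47; t_7 = 137; t_8 = 307; t_9 = 765; t_{10} = 1823.

1823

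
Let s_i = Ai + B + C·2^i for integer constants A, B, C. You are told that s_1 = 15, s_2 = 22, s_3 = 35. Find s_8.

Plug in i = 1, 2, 3: A + B + 2C = 15; 2A + B + 4C = 22; 3A + B + 8C = 35.
Subtracting the first from the second: A + 2C = 7.
Subtracting the second from the third: A + 4C = 13.
Solving: C = 3, A = 1, then B = 8.
Hence s_8 = 1·8 + 8 + 3·256 = 784.

784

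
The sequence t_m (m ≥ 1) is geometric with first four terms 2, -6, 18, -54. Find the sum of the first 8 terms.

-3280

Common ratio r = -3.
t_m = 2·(-3)^(m-1).
S = 2·((-3)^8 - 1)/(-3 - 1) = 2·(6561 - 1)/(-4) = -3280.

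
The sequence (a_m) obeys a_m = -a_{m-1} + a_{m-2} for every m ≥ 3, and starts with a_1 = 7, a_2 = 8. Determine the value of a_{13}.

-529

Compute successive terms:
a_3 = -1;  a_4 = 9;  a_5 = -10;  …;  a_{10} = 125;  a_{11} = -202;  a_{12} = 327;  a_{13} = -529.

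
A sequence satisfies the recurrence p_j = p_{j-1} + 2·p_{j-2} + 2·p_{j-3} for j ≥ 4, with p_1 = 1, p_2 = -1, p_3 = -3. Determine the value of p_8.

Compute successive terms:
p_4 = -3;  p_5 = -11;  p_6 = -23;  p_7 = -51;  p_8 = -119.

-119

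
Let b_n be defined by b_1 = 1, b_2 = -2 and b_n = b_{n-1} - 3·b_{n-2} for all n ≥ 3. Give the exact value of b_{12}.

-599

b_3 = -5, b_4 = 1, b_5 = 16, b_6 = 13, b_7 = -35, b_8 = -74, b_9 = 31, b_{10} = 253, b_{11} = 160, b_{12} = -599.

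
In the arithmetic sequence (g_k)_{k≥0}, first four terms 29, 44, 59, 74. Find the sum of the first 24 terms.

4836

Common difference d = 15.
g_k = 29 + (k - 0)·15.
g_{23} = 374; S = 24·(29 + 374)/2 = 4836.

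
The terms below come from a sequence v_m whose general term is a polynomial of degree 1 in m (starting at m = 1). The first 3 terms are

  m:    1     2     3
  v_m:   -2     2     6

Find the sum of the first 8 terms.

1st diffs: 4, 4 (constant).
So v_m = 4m - 6.
Continuing: …, 10, 14, 18, 22, …, v_8 = 26.
Summing m = 1..8 (8 terms) gives 96.

96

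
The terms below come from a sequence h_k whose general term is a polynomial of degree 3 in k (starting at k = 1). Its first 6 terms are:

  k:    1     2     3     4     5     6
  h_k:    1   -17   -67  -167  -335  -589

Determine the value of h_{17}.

1st diffs: -18, -50, -100, -168, -254.
2nd diffs: -32, -50, -68, -86.
3rd diffs: -18, -18, -18 (constant).
Newton forward-difference form: h_k = 1 + (-18)·C(k-1,1) + (-32)·C(k-1,2) + (-18)·C(k-1,3).
At k = 17: k-1 = 16, so h_{17} = 1 - 288 - 3840 - 10080 = -14207.

-14207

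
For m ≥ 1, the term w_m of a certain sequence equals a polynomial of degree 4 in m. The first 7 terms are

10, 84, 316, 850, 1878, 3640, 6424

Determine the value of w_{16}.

1st diffs: 74, 232, 534, 1028, 1762, 2784.
2nd diffs: 158, 302, 494, 734, 1022.
3rd diffs: 144, 192, 240, 288.
4th diffs: 48, 48, 48 (constant).
So w_m = 2m^4 + 4m^3 + 5m^2 + m - 2.
Evaluating at m = 16 gives w_{16} = 148750.

148750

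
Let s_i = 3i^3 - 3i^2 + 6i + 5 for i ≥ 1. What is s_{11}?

3701

s_{11} = 3·11^3 - 3·11^2 + 6·11 + 5 = 3701.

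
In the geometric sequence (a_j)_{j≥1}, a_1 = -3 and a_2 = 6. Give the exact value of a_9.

Common ratio r = -2.
a_j = (-3)·(-2)^(j-1).
a_9 = (-3)·(-2)^8 = -768.

-768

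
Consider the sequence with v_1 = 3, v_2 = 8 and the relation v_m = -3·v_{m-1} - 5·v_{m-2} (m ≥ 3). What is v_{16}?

Applying the relation repeatedly:
v_3 = -39;  v_4 = 77;  v_5 = -36;  …;  v_{13} = 27939;  v_{14} = -246952;  v_{15} = 601161;  v_{16} = -568723.

-568723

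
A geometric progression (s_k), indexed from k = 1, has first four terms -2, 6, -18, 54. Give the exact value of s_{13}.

-1062882

Common ratio r = -3.
s_k = (-2)·(-3)^(k-1).
s_{13} = (-2)·(-3)^12 = -1062882.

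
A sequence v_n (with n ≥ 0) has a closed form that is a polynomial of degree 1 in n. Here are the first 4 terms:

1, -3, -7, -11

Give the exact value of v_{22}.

1st diffs: -4, -4, -4 (constant).
So v_n = -4n + 1.
Evaluating at n = 22 gives v_{22} = -87.

-87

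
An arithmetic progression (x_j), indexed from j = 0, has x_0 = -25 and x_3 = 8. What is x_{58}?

Common difference d = (8 - (-25)) / (3 - 0) = 11.
x_j = -25 + (j - 0)·11.
x_{58} = -25 + 58·11 = 613.

613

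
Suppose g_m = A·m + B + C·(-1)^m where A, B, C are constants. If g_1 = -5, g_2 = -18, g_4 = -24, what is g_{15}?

-47

Write the equations: A + B - C = -5; 2A + B + C = -18; 4A + B + C = -24.
Subtracting the first from the second: A + 2C = -13.
Subtracting the second from the third: 2A = -6.
Solving: C = -5, A = -3, then B = -7.
So g_m = -3·m + (-7) + (-5)·(-1)^m; at m=15 this is -47.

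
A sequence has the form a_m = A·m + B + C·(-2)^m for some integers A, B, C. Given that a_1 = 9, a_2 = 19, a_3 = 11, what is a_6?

95

Plug in m = 1, 2, 3: A + B - 2C = 9; 2A + B + 4C = 19; 3A + B - 8C = 11.
Subtracting the first from the second: A + 6C = 10.
Subtracting the second from the third: A - 12C = -8.
Solving: C = 1, A = 4, then B = 7.
So a_m = 4·m + 7 + 1·(-2)^m; at m=6 this is 95.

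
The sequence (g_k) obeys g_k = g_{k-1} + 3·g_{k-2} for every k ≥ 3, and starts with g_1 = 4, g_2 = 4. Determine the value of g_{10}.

4636

Step forward from the initial values:
g_3 = 16; g_4 = 28; g_5 = 76; g_6 = 160; g_7 = 388; g_8 = 868; g_9 = 2032; g_{10} = 4636.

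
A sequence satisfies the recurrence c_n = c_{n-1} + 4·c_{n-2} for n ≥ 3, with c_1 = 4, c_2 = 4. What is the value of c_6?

Compute successive terms:
c_3 = 20  c_4 = 36  c_5 = 116  c_6 = 260.

260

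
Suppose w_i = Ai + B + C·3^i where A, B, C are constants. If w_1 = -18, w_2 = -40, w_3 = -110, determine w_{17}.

At i = 1, 2, 3: A + B + 3C = -18; 2A + B + 9C = -40; 3A + B + 27C = -110.
Subtracting the first from the second: A + 6C = -22.
Subtracting the second from the third: A + 18C = -70.
Solving: C = -4, A = 2, then B = -8.
So w_i = 2·i + (-8) + (-4)·3^i; at i=17 this is -516560626.

-516560626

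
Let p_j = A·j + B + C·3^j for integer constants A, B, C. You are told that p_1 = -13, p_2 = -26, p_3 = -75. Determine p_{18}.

Plug in j = 1, 2, 3: A + B + 3C = -13; 2A + B + 9C = -26; 3A + B + 27C = -75.
Subtracting the first from the second: A + 6C = -13.
Subtracting the second from the third: A + 18C = -49.
Solving: C = -3, A = 5, then B = -9.
Hence p_{18} = 5·18 + (-9) + (-3)·387420489 = -1162261386.

-1162261386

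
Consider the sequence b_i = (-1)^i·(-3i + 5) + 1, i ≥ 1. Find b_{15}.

(-1)^15 = -1; -3i + 5 at i=15 is -40; so b_{15} = 41.

41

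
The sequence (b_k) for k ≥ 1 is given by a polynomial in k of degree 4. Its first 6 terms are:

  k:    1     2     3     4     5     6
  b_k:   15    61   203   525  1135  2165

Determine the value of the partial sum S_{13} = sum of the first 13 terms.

122187

1st diffs: 46, 142, 322, 610, 1030.
2nd diffs: 96, 180, 288, 420.
3rd diffs: 84, 108, 132.
4th diffs: 24, 24 (constant).
Newton forward-difference form: b_k = 15 + 46·C(k-1,1) + 96·C(k-1,2) + 84·C(k-1,3) + 24·C(k-1,4).
Continuing: …, 3771, 6133, 9455, 13965, …, b_{13} = 37263.
Summing k = 1..13 (13 terms) gives 122187.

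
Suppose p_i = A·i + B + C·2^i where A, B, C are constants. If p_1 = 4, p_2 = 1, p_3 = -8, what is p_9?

The three given values yield: A + B + 2C = 4; 2A + B + 4C = 1; 3A + B + 8C = -8.
Subtracting the first from the second: A + 2C = -3.
Subtracting the second from the third: A + 4C = -9.
Solving: C = -3, A = 3, then B = 7.
So p_i = 3·i + 7 + (-3)·2^i; at i=9 this is -1502.

-1502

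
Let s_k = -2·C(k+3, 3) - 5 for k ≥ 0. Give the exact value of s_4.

-75

C(7, 3) = 35, so s_4 = -75.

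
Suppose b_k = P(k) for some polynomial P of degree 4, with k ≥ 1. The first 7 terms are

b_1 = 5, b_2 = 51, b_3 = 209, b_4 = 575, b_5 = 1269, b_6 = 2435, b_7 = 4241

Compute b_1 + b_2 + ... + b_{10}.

41768

1st diffs: 46, 158, 366, 694, 1166, 1806.
2nd diffs: 112, 208, 328, 472, 640.
3rd diffs: 96, 120, 144, 168.
4th diffs: 24, 24, 24 (constant).
Newton forward-difference form: b_k = 5 + 46·C(k-1,1) + 112·C(k-1,2) + 96·C(k-1,3) + 24·C(k-1,4).
Continuing: 6879, 10565, 15539.
Summing k = 1..10 (10 terms) gives 41768.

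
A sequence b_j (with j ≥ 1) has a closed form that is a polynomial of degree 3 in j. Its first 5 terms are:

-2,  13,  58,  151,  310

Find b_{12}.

4783

1st diffs: 15, 45, 93, 159.
2nd diffs: 30, 48, 66.
3rd diffs: 18, 18 (constant).
Newton forward-difference form: b_j = -2 + 15·C(j-1,1) + 30·C(j-1,2) + 18·C(j-1,3).
At j = 12: j-1 = 11, so b_{12} = -2 + 165 + 1650 + 2970 = 4783.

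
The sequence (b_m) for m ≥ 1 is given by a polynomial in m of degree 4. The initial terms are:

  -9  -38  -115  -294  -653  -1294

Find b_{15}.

1st diffs: -29, -77, -179, -359, -641.
2nd diffs: -48, -102, -180, -282.
3rd diffs: -54, -78, -102.
4th diffs: -24, -24 (constant).
So b_m = -m^4 + m^3 - 5m^2 - 6m + 2.
Evaluating at m = 15 gives b_{15} = -48463.

-48463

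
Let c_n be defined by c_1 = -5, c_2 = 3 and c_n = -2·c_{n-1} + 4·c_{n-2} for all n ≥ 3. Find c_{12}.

Compute successive terms:
c_3 = -26; c_4 = 64; c_5 = -232; c_6 = 720; c_7 = -2368; c_8 = 7616; c_9 = -24704; c_{10} = 79872; c_{11} = -258560; c_{12} = 836608.

836608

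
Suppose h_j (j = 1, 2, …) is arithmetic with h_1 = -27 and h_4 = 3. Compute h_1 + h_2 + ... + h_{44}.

8272

Common difference d = (3 - (-27)) / (4 - 1) = 10.
h_j = -27 + (j - 1)·10.
h_{44} = 403; S = 44·(-27 + 403)/2 = 8272.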